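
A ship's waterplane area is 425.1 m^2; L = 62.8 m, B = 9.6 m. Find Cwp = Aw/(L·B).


Formula: Cwp = Aw / (L * B)
Step 1 — L * B = 62.8 * 9.6 = 602.88 m^2
Step 2 — Cwp = 425.1 / 602.88 ≈ 0.70512 (5 s.f.)

0.70512


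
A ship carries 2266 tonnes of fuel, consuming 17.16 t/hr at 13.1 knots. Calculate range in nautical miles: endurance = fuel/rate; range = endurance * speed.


Formula: endurance = fuel / rate; range = endurance * speed
Step 1 — endurance = 2266 / 17.16 = 132.0513 hours
Step 2 — range = 132.0513 * 13.1 ≈ 1729.9 nautical miles (5 s.f.)

1729.9 NM


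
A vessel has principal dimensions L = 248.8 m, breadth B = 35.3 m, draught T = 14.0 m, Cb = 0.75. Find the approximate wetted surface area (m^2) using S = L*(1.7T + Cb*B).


Formula: S = 1.7*L*T + V/T with V = Cb*L*B*T, i.e. S = L * (1.7*T + Cb*B)
Step 1 — 1.7*T = 1.7 * 14.0 = 23.8 m
Step 2 — Cb*B = 0.75 * 35.3 = 26.475 m
Step 3 — 1.7*T + Cb*B = 23.8 + 26.475 = 50.275 m
Step 4 — S = 248.8 * 50.275 ≈ 12508 m^2 (5 s.f.)

12508 m^2


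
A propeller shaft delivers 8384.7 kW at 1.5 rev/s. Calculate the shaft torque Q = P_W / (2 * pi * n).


Formula: Q = P_W / (2 * pi * n)
Step 1 — P_W = 8384.7 kW * 1000 = 8384700.0 W
Step 2 — 2 * pi * n = 2 * pi * 1.5 = 9.424778
Step 3 — Q = 8384700.0 / 9.424778 ≈ 889640 N·m (5 s.f.)

889640 N·m


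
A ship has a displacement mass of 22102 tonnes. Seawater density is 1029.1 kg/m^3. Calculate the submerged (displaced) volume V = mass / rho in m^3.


Formula: V = mass / rho
Step 1 — convert tonnes to kg: 22102 t * 1000 = 22102000 kg
Step 2 — V = 22102000 / 1029.1 ≈ 21477 m^3 (5 s.f.)

21477 m^3


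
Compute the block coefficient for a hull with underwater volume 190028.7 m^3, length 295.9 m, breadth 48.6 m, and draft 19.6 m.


Formula: Cb = V / (L * B * T)
Step 1 — L * B * T = 295.9 * 48.6 * 19.6 = 281862.504 m^3
Step 2 — Cb = 190028.7 / 281862.504 ≈ 0.67419 (5 s.f.)

0.67419


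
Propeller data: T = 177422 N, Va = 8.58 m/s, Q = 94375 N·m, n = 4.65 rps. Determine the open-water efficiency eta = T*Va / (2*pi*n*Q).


Formula: eta = T * Va / (2 * pi * n * Q)
Step 1 — numerator = T * Va = 177422 * 8.58 = 1522280.76
Step 2 — 2 * pi * n = 2 * pi * 4.65 = 29.216812
Step 3 — denominator = 29.216812 * 94375 = 2757336.63
Step 4 — eta = 1522280.76 / 2757336.63 ≈ 0.55208 (5 s.f.)

0.55208


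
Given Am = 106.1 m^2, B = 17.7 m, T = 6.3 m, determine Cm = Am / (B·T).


Formula: Cm = Am / (B * T)
Step 1 — B * T = 17.7 * 6.3 = 111.51 m^2
Step 2 — Cm = 106.1 / 111.51 ≈ 0.95148 (5 s.f.)

0.95148


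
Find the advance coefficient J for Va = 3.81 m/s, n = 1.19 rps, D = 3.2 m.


Formula: J = Va / (n * D)
Step 1 — n * D = 1.19 * 3.2 = 3.808
Step 2 — J = 3.81 / 3.808 ≈ 1.0005 (5 s.f.)

1.0005


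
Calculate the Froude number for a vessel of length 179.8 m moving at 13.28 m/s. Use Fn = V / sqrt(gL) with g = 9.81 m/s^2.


Formula: Fn = V / sqrt(g * L)
Step 1 — g * L = 9.81 * 179.8 = 1763.838
Step 2 — sqrt(g * L) = sqrt(1763.838) = 41.998071
Step 3 — Fn = 13.28 / 41.998071 ≈ 0.31620 (5 s.f.)

0.31620


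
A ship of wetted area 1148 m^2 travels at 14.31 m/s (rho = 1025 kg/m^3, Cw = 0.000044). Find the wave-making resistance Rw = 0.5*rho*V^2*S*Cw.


Formula: Rw = 0.5 * rho * V^2 * S * Cw
Step 1 — V^2 = 14.31^2 = 204.7761
Step 2 — 0.5 * rho * V^2 = 0.5 * 1025 * 204.7761 = 104947.75125
Step 3 — Rw = 104947.75125 * 1148 * 0.000044 ≈ 5301.1 N (5 s.f.)

5301.1 N


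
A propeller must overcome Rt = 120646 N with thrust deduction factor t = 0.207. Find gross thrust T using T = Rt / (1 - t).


Formula: T = Rt / (1 - t)
Step 1 — (1 - t) = 1 - 0.207 = 0.793
Step 2 — T = 120646 / 0.793 ≈ 152140 N (5 s.f.)

152140 N


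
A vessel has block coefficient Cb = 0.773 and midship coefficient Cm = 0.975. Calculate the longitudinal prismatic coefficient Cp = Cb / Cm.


Formula: Cp = Cb / Cm
Substituting: Cp = 0.773 / 0.975
Result: Cp ≈ 0.79282 (5 s.f.)

0.79282


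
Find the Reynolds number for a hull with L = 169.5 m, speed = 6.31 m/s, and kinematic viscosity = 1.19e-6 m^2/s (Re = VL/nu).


Formula: Re = V * L / nu
Step 1 — V * L = 6.31 * 169.5 = 1069.545 m^2/s
Step 2 — Re = 1069.545 / 1.19e-6 = 8.99e+08

8.99e+08


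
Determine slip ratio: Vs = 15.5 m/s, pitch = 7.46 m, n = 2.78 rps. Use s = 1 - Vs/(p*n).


Formula: s = 1 - Vs / (p * n)
Step 1 — p * n = 7.46 * 2.78 = 20.7388
Step 2 — Vs / (p*n) = 15.5 / 20.7388 = 0.747391 (6 d.p.)
Step 3 — s = 1 - 0.747391 = 0.252609

0.252609


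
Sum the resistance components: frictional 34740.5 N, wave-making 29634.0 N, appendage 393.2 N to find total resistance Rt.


Formula: Rt = Rf + Rw + Ra
Substituting: Rt = 34740.5 + 29634.0 + 393.2
Result: Rt = 64767.7 N

64767.7 N


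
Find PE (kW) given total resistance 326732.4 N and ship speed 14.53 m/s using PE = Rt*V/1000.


Formula: PE = Rt * V / 1000 (kW)
Step 1 — PE (W) = 326732.4 * 14.53 = 4747421.772 W
Step 2 — PE (kW) = 4747421.772 / 1000 ≈ 4747.4 kW (5 s.f.)

4747.4 kW


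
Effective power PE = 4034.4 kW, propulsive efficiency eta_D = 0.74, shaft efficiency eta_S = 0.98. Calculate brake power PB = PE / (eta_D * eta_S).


Formula: PB = PE / (eta_D * eta_S)
Step 1 — combined efficiency = eta_D * eta_S = 0.74 * 0.98 = 0.7252
Step 2 — PB = 4034.4 / 0.7252 ≈ 5563.2 kW (5 s.f.)

5563.2 kW


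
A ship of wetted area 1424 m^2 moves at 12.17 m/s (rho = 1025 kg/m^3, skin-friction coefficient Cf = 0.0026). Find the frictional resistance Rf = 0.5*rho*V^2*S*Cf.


Formula: Rf = 0.5 * rho * V^2 * S * Cf
Step 1 — V^2 = 12.17^2 = 148.1089
Step 2 — 0.5 * rho * V^2 = 0.5 * 1025 * 148.1089 = 75905.81125
Step 3 — Rf = 75905.81125 * 1424 * 0.0026 ≈ 281030 N (5 s.f.)

281030 N


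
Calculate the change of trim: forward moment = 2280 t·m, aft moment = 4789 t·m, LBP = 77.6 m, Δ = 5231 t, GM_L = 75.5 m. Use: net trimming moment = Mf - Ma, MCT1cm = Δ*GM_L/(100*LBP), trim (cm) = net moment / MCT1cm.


Formula: net trimming moment = Mf - Ma; MCT1cm = Δ*GM_L/(100*LBP); trim = net moment / MCT1cm
Step 1 — net trimming moment = 2280 - 4789 = -2509 t·m
Step 2 — MCT1cm = 5231 * 75.5 / (100 * 77.6) = 50.8944 t·m/cm
Step 3 — trim = -2509 / 50.8944 ≈ -49.298 cm (5 s.f.)

-49.298 cm


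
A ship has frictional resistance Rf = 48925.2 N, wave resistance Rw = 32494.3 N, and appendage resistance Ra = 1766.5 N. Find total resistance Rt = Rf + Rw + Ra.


Formula: Rt = Rf + Rw + Ra
Substituting: Rt = 48925.2 + 32494.3 + 1766.5
Result: Rt = 83186.0 N

83186.0 N


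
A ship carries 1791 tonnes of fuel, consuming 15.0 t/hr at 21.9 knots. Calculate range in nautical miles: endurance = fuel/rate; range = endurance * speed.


Formula: endurance = fuel / rate; range = endurance * speed
Step 1 — endurance = 1791 / 15.0 = 119.4 hours
Step 2 — range = 119.4 * 21.9 ≈ 2614.9 nautical miles (5 s.f.)

2614.9 NM


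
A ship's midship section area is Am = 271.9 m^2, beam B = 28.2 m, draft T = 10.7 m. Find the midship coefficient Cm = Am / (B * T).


Formula: Cm = Am / (B * T)
Step 1 — B * T = 28.2 * 10.7 = 301.74 m^2
Step 2 — Cm = 271.9 / 301.74 ≈ 0.90111 (5 s.f.)

0.90111


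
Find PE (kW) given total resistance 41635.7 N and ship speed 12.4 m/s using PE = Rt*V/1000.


Formula: PE = Rt * V / 1000 (kW)
Step 1 — PE (W) = 41635.7 * 12.4 = 516282.68 W
Step 2 — PE (kW) = 516282.68 / 1000 ≈ 516.28 kW (5 s.f.)

516.28 kW


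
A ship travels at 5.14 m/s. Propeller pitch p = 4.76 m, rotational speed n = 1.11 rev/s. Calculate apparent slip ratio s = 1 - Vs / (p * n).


Formula: s = 1 - Vs / (p * n)
Step 1 — p * n = 4.76 * 1.11 = 5.2836
Step 2 — Vs / (p*n) = 5.14 / 5.2836 = 0.972822 (6 d.p.)
Step 3 — s = 1 - 0.972822 = 0.027178

0.027178


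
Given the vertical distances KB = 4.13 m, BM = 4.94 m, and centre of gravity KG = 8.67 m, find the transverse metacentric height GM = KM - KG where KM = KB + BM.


Formula: GM = KB + BM - KG
Step 1 — KM = KB + BM = 4.13 + 4.94 = 9.07 m
Step 2 — GM = KM - KG = 9.07 - 8.67 = 0.4 m

0.4 m


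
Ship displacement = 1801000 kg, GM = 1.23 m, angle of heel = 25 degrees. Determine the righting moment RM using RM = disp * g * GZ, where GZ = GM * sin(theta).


Formula: GZ = GM * sin(theta); RM = disp * g * GZ
Step 1 — GZ = 1.23 * sin(25°) = 1.23 * 0.422618 = 0.51982 m
Step 2 — RM = 1801000 * 9.81 * 0.51982 ≈ 9184100 N·m (5 s.f.)

9184100 N·m


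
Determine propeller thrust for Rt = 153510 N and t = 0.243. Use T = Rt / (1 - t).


Formula: T = Rt / (1 - t)
Step 1 — (1 - t) = 1 - 0.243 = 0.757
Step 2 — T = 153510 / 0.757 ≈ 202790 N (5 s.f.)

202790 N


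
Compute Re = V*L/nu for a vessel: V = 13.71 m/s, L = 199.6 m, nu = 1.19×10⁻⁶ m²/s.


Formula: Re = V * L / nu
Step 1 — V * L = 13.71 * 199.6 = 2736.516 m^2/s
Step 2 — Re = 2736.516 / 1.19e-6 = 2.30e+09

2.30e+09


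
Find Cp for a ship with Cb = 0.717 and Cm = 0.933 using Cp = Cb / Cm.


Formula: Cp = Cb / Cm
Substituting: Cp = 0.717 / 0.933
Result: Cp ≈ 0.76849 (5 s.f.)

0.76849


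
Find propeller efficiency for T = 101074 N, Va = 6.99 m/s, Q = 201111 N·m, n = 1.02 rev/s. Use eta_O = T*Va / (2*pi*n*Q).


Formula: eta = T * Va / (2 * pi * n * Q)
Step 1 — numerator = T * Va = 101074 * 6.99 = 706507.26
Step 2 — 2 * pi * n = 2 * pi * 1.02 = 6.408849
Step 3 — denominator = 6.408849 * 201111 = 1288890.03
Step 4 — eta = 706507.26 / 1288890.03 ≈ 0.54815 (5 s.f.)

0.54815


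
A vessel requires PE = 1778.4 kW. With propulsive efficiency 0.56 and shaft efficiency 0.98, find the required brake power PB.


Formula: PB = PE / (eta_D * eta_S)
Step 1 — combined efficiency = eta_D * eta_S = 0.56 * 0.98 = 0.5488
Step 2 — PB = 1778.4 / 0.5488 ≈ 3240.5 kW (5 s.f.)

3240.5 kW


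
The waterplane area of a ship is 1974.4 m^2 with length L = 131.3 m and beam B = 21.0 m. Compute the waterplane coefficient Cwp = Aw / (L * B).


Formula: Cwp = Aw / (L * B)
Step 1 — L * B = 131.3 * 21.0 = 2757.3 m^2
Step 2 — Cwp = 1974.4 / 2757.3 ≈ 0.71606 (5 s.f.)

0.71606


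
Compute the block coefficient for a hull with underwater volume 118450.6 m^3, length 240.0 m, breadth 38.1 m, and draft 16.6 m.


Formula: Cb = V / (L * B * T)
Step 1 — L * B * T = 240.0 * 38.1 * 16.6 = 151790.4 m^3
Step 2 — Cb = 118450.6 / 151790.4 ≈ 0.78036 (5 s.f.)

0.78036


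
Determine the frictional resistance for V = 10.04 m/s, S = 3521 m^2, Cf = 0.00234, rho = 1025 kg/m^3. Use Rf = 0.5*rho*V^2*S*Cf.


Formula: Rf = 0.5 * rho * V^2 * S * Cf
Step 1 — V^2 = 10.04^2 = 100.8016
Step 2 — 0.5 * rho * V^2 = 0.5 * 1025 * 100.8016 = 51660.82
Step 3 — Rf = 51660.82 * 3521 * 0.00234 ≈ 425640 N (5 s.f.)

425640 N


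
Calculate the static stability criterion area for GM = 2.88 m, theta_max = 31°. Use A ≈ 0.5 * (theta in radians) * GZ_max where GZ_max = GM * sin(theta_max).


Formula: GZ_max = GM * sin(theta); Area = 0.5 * theta_rad * GZ_max
Step 1 — GZ_max = 2.88 * sin(31°) = 2.88 * 0.515038 = 1.483309 m
Step 2 — theta_rad = 31 * pi/180 = 0.541052 rad
Step 3 — Area = 0.5 * 0.541052 * 1.483309 ≈ 0.40127 m·rad (5 s.f.)

0.40127 m·rad


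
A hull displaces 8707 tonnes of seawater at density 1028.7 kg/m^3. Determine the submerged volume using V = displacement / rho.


Formula: V = mass / rho
Step 1 — convert tonnes to kg: 8707 t * 1000 = 8707000 kg
Step 2 — V = 8707000 / 1028.7 ≈ 8464.1 m^3 (5 s.f.)

8464.1 m^3


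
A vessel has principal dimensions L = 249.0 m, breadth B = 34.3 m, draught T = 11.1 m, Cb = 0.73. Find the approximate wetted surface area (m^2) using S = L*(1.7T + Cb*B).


Formula: S = 1.7*L*T + V/T with V = Cb*L*B*T, i.e. S = L * (1.7*T + Cb*B)
Step 1 — 1.7*T = 1.7 * 11.1 = 18.87 m
Step 2 — Cb*B = 0.73 * 34.3 = 25.039 m
Step 3 — 1.7*T + Cb*B = 18.87 + 25.039 = 43.909 m
Step 4 — S = 249.0 * 43.909 ≈ 10933 m^2 (5 s.f.)

10933 m^2


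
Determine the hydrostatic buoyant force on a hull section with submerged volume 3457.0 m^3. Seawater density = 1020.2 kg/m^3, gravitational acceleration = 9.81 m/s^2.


Formula: Fb = rho * g * V
Substituting: Fb = 1020.2 * 9.81 * 3457.0
Intermediate: 1020.2 * 9.81 = 10008.162
Result: Fb = 10008.162 * 3457.0 ≈ 34598000 N (5 s.f.)

34598000 N


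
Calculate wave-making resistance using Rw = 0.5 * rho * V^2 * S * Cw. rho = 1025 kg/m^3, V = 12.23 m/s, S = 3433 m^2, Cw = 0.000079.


Formula: Rw = 0.5 * rho * V^2 * S * Cw
Step 1 — V^2 = 12.23^2 = 149.5729
Step 2 — 0.5 * rho * V^2 = 0.5 * 1025 * 149.5729 = 76656.11125
Step 3 — Rw = 76656.11125 * 3433 * 0.000079 ≈ 20790 N (5 s.f.)

20790 N


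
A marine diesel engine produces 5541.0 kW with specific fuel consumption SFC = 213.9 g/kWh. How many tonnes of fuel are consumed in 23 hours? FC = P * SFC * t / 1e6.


Formula: FC (tonnes) = P * SFC * t / 1,000,000
Step 1 — P * SFC * t = 5541.0 * 213.9 * 23 = 27260057.7 g
Step 2 — FC (tonnes) = 27260057.7 / 1,000,000 ≈ 27.260 tonnes (5 s.f.)

27.260 tonnes


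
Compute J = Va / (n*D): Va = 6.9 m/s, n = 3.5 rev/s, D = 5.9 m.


Formula: J = Va / (n * D)
Step 1 — n * D = 3.5 * 5.9 = 20.65
Step 2 — J = 6.9 / 20.65 ≈ 0.33414 (5 s.f.)

0.33414


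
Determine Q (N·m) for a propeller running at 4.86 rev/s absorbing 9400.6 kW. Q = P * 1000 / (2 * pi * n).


Formula: Q = P_W / (2 * pi * n)
Step 1 — P_W = 9400.6 kW * 1000 = 9400600.0 W
Step 2 — 2 * pi * n = 2 * pi * 4.86 = 30.536281
Step 3 — Q = 9400600.0 / 30.536281 ≈ 307850 N·m (5 s.f.)

307850 N·m


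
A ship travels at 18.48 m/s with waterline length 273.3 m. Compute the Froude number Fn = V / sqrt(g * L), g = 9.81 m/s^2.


Formula: Fn = V / sqrt(g * L)
Step 1 — g * L = 9.81 * 273.3 = 2681.073
Step 2 — sqrt(g * L) = sqrt(2681.073) = 51.779079
Step 3 — Fn = 18.48 / 51.779079 ≈ 0.35690 (5 s.f.)

0.35690


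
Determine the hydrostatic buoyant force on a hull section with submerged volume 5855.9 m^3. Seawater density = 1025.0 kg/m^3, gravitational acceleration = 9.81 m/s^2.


Formula: Fb = rho * g * V
Substituting: Fb = 1025.0 * 9.81 * 5855.9
Intermediate: 1025.0 * 9.81 = 10055.25
Result: Fb = 10055.25 * 5855.9 ≈ 58883000 N (5 s.f.)

58883000 N


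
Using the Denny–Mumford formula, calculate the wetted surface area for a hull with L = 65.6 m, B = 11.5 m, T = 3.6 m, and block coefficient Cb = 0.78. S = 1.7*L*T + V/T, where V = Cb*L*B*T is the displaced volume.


Formula: S = 1.7*L*T + V/T with V = Cb*L*B*T, i.e. S = L * (1.7*T + Cb*B)
Step 1 — 1.7*T = 1.7 * 3.6 = 6.12 m
Step 2 — Cb*B = 0.78 * 11.5 = 8.97 m
Step 3 — 1.7*T + Cb*B = 6.12 + 8.97 = 15.09 m
Step 4 — S = 65.6 * 15.09 ≈ 989.90 m^2 (5 s.f.)

989.90 m^2


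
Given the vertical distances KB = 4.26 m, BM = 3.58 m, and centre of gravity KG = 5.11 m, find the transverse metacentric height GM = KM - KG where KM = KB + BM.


Formula: GM = KB + BM - KG
Step 1 — KM = KB + BM = 4.26 + 3.58 = 7.84 m
Step 2 — GM = KM - KG = 7.84 - 5.11 = 2.73 m

2.73 m


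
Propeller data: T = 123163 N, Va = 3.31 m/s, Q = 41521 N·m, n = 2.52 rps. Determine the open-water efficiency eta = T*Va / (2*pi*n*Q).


Formula: eta = T * Va / (2 * pi * n * Q)
Step 1 — numerator = T * Va = 123163 * 3.31 = 407669.53
Step 2 — 2 * pi * n = 2 * pi * 2.52 = 15.833627
Step 3 — denominator = 15.833627 * 41521 = 657428.03
Step 4 — eta = 407669.53 / 657428.03 ≈ 0.62010 (5 s.f.)

0.62010


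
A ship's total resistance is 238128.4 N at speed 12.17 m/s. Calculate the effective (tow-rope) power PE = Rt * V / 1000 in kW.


Formula: PE = Rt * V / 1000 (kW)
Step 1 — PE (W) = 238128.4 * 12.17 = 2898022.628 W
Step 2 — PE (kW) = 2898022.628 / 1000 ≈ 2898.0 kW (5 s.f.)

2898.0 kW


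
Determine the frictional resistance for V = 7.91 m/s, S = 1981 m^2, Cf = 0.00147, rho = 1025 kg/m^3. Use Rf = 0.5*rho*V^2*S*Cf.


Formula: Rf = 0.5 * rho * V^2 * S * Cf
Step 1 — V^2 = 7.91^2 = 62.5681
Step 2 — 0.5 * rho * V^2 = 0.5 * 1025 * 62.5681 = 32066.15125
Step 3 — Rf = 32066.15125 * 1981 * 0.00147 ≈ 93379 N (5 s.f.)

93379 N


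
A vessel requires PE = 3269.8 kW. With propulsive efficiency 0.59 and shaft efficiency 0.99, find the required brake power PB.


Formula: PB = PE / (eta_D * eta_S)
Step 1 — combined efficiency = eta_D * eta_S = 0.59 * 0.99 = 0.5841
Step 2 — PB = 3269.8 / 0.5841 ≈ 5598.0 kW (5 s.f.)

5598.0 kW


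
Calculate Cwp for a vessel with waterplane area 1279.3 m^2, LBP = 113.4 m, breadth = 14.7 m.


Formula: Cwp = Aw / (L * B)
Step 1 — L * B = 113.4 * 14.7 = 1666.98 m^2
Step 2 — Cwp = 1279.3 / 1666.98 ≈ 0.76744 (5 s.f.)

0.76744


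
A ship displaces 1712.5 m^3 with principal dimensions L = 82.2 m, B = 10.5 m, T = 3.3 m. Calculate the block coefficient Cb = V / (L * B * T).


Formula: Cb = V / (L * B * T)
Step 1 — L * B * T = 82.2 * 10.5 * 3.3 = 2848.23 m^3
Step 2 — Cb = 1712.5 / 2848.23 ≈ 0.60125 (5 s.f.)

0.60125


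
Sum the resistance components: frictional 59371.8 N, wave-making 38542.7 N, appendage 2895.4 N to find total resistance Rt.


Formula: Rt = Rf + Rw + Ra
Substituting: Rt = 59371.8 + 38542.7 + 2895.4
Result: Rt = 100809.9 N

100809.9 N


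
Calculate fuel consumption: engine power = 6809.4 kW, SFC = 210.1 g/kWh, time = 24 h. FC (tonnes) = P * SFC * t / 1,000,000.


Formula: FC (tonnes) = P * SFC * t / 1,000,000
Step 1 — P * SFC * t = 6809.4 * 210.1 * 24 = 34335718.56 g
Step 2 — FC (tonnes) = 34335718.56 / 1,000,000 ≈ 34.336 tonnes (5 s.f.)

34.336 tonnes


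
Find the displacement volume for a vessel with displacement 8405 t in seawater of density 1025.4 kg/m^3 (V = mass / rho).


Formula: V = mass / rho
Step 1 — convert tonnes to kg: 8405 t * 1000 = 8405000 kg
Step 2 — V = 8405000 / 1025.4 ≈ 8196.8 m^3 (5 s.f.)

8196.8 m^3


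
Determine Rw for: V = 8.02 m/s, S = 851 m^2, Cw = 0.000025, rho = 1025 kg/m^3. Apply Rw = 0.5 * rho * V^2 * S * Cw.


Formula: Rw = 0.5 * rho * V^2 * S * Cw
Step 1 — V^2 = 8.02^2 = 64.3204
Step 2 — 0.5 * rho * V^2 = 0.5 * 1025 * 64.3204 = 32964.205
Step 3 — Rw = 32964.205 * 851 * 0.000025 ≈ 701.31 N (5 s.f.)

701.31 N


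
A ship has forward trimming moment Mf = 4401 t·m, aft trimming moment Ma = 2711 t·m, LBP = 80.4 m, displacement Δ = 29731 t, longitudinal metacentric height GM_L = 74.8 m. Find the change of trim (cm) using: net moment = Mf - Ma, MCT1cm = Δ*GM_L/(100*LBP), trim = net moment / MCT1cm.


Formula: net trimming moment = Mf - Ma; MCT1cm = Δ*GM_L/(100*LBP); trim = net moment / MCT1cm
Step 1 — net trimming moment = 4401 - 2711 = 1690 t·m
Step 2 — MCT1cm = 29731 * 74.8 / (100 * 80.4) = 276.6018 t·m/cm
Step 3 — trim = 1690 / 276.6018 ≈ 6.1099 cm (5 s.f.)

6.1099 cm


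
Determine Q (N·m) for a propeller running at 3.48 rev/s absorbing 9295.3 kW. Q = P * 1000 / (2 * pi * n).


Formula: Q = P_W / (2 * pi * n)
Step 1 — P_W = 9295.3 kW * 1000 = 9295300.0 W
Step 2 — 2 * pi * n = 2 * pi * 3.48 = 21.865485
Step 3 — Q = 9295300.0 / 21.865485 ≈ 425110 N·m (5 s.f.)

425110 N·m


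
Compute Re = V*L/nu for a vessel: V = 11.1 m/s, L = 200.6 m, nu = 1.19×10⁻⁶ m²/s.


Formula: Re = V * L / nu
Step 1 — V * L = 11.1 * 200.6 = 2226.66 m^2/s
Step 2 — Re = 2226.66 / 1.19e-6 = 1.87e+09

1.87e+09


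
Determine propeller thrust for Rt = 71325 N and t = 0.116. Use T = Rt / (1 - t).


Formula: T = Rt / (1 - t)
Step 1 — (1 - t) = 1 - 0.116 = 0.884
Step 2 — T = 71325 / 0.884 ≈ 80684 N (5 s.f.)

80684 N


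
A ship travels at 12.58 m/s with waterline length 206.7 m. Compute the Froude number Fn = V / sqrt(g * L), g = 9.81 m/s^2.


Formula: Fn = V / sqrt(g * L)
Step 1 — g * L = 9.81 * 206.7 = 2027.727
Step 2 — sqrt(g * L) = sqrt(2027.727) = 45.03029
Step 3 — Fn = 12.58 / 45.03029 ≈ 0.27937 (5 s.f.)

0.27937


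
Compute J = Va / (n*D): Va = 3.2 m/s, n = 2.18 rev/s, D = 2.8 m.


Formula: J = Va / (n * D)
Step 1 — n * D = 2.18 * 2.8 = 6.104
Step 2 — J = 3.2 / 6.104 ≈ 0.52425 (5 s.f.)

0.52425


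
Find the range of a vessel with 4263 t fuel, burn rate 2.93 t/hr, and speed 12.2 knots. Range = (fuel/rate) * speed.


Formula: endurance = fuel / rate; range = endurance * speed
Step 1 — endurance = 4263 / 2.93 = 1454.9488 hours
Step 2 — range = 1454.9488 * 12.2 ≈ 17750 nautical miles (5 s.f.)

17750 NM


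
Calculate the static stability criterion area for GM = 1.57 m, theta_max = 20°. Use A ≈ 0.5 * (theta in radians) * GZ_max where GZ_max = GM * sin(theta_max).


Formula: GZ_max = GM * sin(theta); Area = 0.5 * theta_rad * GZ_max
Step 1 — GZ_max = 1.57 * sin(20°) = 1.57 * 0.34202 = 0.536971 m
Step 2 — theta_rad = 20 * pi/180 = 0.349066 rad
Step 3 — Area = 0.5 * 0.349066 * 0.536971 ≈ 0.093719 m·rad (5 s.f.)

0.093719 m·rad


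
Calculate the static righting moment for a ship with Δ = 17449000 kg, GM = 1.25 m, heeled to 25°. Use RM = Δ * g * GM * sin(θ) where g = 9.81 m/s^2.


Formula: GZ = GM * sin(theta); RM = disp * g * GZ
Step 1 — GZ = 1.25 * sin(25°) = 1.25 * 0.422618 = 0.528273 m
Step 2 — RM = 17449000 * 9.81 * 0.528273 ≈ 90427000 N·m (5 s.f.)

90427000 N·m


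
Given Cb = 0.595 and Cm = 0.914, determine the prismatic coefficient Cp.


Formula: Cp = Cb / Cm
Substituting: Cp = 0.595 / 0.914
Result: Cp ≈ 0.65098 (5 s.f.)

0.65098


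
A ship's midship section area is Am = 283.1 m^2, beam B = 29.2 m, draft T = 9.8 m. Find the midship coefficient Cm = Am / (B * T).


Formula: Cm = Am / (B * T)
Step 1 — B * T = 29.2 * 9.8 = 286.16 m^2
Step 2 — Cm = 283.1 / 286.16 ≈ 0.98931 (5 s.f.)

0.98931


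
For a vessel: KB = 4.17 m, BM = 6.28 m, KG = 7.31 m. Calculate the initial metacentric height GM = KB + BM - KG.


Formula: GM = KB + BM - KG
Step 1 — KM = KB + BM = 4.17 + 6.28 = 10.45 m
Step 2 — GM = KM - KG = 10.45 - 7.31 = 3.14 m

3.14 m


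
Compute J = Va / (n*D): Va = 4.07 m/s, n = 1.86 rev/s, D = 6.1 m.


Formula: J = Va / (n * D)
Step 1 — n * D = 1.86 * 6.1 = 11.346
Step 2 — J = 4.07 / 11.346 ≈ 0.35872 (5 s.f.)

0.35872


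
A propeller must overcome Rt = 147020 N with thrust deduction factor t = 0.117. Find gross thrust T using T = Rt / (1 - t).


Formula: T = Rt / (1 - t)
Step 1 — (1 - t) = 1 - 0.117 = 0.883
Step 2 — T = 147020 / 0.883 ≈ 166500 N (5 s.f.)

166500 N


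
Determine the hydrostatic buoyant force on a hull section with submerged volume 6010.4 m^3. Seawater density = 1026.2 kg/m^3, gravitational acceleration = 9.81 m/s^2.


Formula: Fb = rho * g * V
Substituting: Fb = 1026.2 * 9.81 * 6010.4
Intermediate: 1026.2 * 9.81 = 10067.022
Result: Fb = 10067.022 * 6010.4 ≈ 60507000 N (5 s.f.)

60507000 N


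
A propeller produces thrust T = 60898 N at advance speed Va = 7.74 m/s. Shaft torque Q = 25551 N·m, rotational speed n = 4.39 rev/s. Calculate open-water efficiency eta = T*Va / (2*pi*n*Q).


Formula: eta = T * Va / (2 * pi * n * Q)
Step 1 — numerator = T * Va = 60898 * 7.74 = 471350.52
Step 2 — 2 * pi * n = 2 * pi * 4.39 = 27.583183
Step 3 — denominator = 27.583183 * 25551 = 704777.91
Step 4 — eta = 471350.52 / 704777.91 ≈ 0.66879 (5 s.f.)

0.66879


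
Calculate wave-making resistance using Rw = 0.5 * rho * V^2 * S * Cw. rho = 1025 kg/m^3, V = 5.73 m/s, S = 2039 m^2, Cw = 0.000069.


Formula: Rw = 0.5 * rho * V^2 * S * Cw
Step 1 — V^2 = 5.73^2 = 32.8329
Step 2 — 0.5 * rho * V^2 = 0.5 * 1025 * 32.8329 = 16826.86125
Step 3 — Rw = 16826.86125 * 2039 * 0.000069 ≈ 2367.4 N (5 s.f.)

2367.4 N


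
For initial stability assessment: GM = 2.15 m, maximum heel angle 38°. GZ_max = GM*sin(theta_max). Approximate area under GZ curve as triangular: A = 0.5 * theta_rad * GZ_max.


Formula: GZ_max = GM * sin(theta); Area = 0.5 * theta_rad * GZ_max
Step 1 — GZ_max = 2.15 * sin(38°) = 2.15 * 0.615661 = 1.323671 m
Step 2 — theta_rad = 38 * pi/180 = 0.663225 rad
Step 3 — Area = 0.5 * 0.663225 * 1.323671 ≈ 0.43895 m·rad (5 s.f.)

0.43895 m·rad


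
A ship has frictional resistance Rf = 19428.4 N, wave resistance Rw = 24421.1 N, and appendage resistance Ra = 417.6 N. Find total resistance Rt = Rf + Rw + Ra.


Formula: Rt = Rf + Rw + Ra
Substituting: Rt = 19428.4 + 24421.1 + 417.6
Result: Rt = 44267.1 N

44267.1 N


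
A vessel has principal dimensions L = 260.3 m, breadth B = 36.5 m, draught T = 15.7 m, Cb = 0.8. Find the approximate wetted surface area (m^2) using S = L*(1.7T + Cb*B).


Formula: S = 1.7*L*T + V/T with V = Cb*L*B*T, i.e. S = L * (1.7*T + Cb*B)
Step 1 — 1.7*T = 1.7 * 15.7 = 26.69 m
Step 2 — Cb*B = 0.8 * 36.5 = 29.2 m
Step 3 — 1.7*T + Cb*B = 26.69 + 29.2 = 55.89 m
Step 4 — S = 260.3 * 55.89 ≈ 14548 m^2 (5 s.f.)

14548 m^2


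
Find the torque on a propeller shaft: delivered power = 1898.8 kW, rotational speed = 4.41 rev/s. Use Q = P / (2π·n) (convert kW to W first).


Formula: Q = P_W / (2 * pi * n)
Step 1 — P_W = 1898.8 kW * 1000 = 1898800.0 W
Step 2 — 2 * pi * n = 2 * pi * 4.41 = 27.708847
Step 3 — Q = 1898800.0 / 27.708847 ≈ 68527 N·m (5 s.f.)

68527 N·m


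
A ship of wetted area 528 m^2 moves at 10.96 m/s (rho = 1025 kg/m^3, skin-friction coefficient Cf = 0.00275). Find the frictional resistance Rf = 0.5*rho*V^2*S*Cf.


Formula: Rf = 0.5 * rho * V^2 * S * Cf
Step 1 — V^2 = 10.96^2 = 120.1216
Step 2 — 0.5 * rho * V^2 = 0.5 * 1025 * 120.1216 = 61562.32
Step 3 — Rf = 61562.32 * 528 * 0.00275 ≈ 89388 N (5 s.f.)

89388 N


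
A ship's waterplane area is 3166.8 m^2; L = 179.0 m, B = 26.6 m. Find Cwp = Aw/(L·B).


Formula: Cwp = Aw / (L * B)
Step 1 — L * B = 179.0 * 26.6 = 4761.4 m^2
Step 2 — Cwp = 3166.8 / 4761.4 ≈ 0.66510 (5 s.f.)

0.66510


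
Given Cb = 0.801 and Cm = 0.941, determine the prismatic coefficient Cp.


Formula: Cp = Cb / Cm
Substituting: Cp = 0.801 / 0.941
Result: Cp ≈ 0.85122 (5 s.f.)

0.85122


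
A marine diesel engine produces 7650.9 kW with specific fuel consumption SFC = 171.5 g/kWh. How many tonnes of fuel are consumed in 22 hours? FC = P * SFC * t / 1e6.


Formula: FC (tonnes) = P * SFC * t / 1,000,000
Step 1 — P * SFC * t = 7650.9 * 171.5 * 22 = 28866845.7 g
Step 2 — FC (tonnes) = 28866845.7 / 1,000,000 ≈ 28.867 tonnes (5 s.f.)

28.867 tonnes


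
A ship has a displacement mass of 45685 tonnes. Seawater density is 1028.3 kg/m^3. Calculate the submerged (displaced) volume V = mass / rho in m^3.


Formula: V = mass / rho
Step 1 — convert tonnes to kg: 45685 t * 1000 = 45685000 kg
Step 2 — V = 45685000 / 1028.3 ≈ 44428 m^3 (5 s.f.)

44428 m^3


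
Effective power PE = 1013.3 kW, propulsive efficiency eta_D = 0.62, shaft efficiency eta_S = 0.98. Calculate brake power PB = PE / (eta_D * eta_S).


Formula: PB = PE / (eta_D * eta_S)
Step 1 — combined efficiency = eta_D * eta_S = 0.62 * 0.98 = 0.6076
Step 2 — PB = 1013.3 / 0.6076 ≈ 1667.7 kW (5 s.f.)

1667.7 kW


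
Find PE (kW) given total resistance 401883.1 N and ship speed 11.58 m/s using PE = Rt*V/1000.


Formula: PE = Rt * V / 1000 (kW)
Step 1 — PE (W) = 401883.1 * 11.58 = 4653806.298 W
Step 2 — PE (kW) = 4653806.298 / 1000 ≈ 4653.8 kW (5 s.f.)

4653.8 kW


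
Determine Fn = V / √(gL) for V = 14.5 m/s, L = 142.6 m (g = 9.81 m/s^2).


Formula: Fn = V / sqrt(g * L)
Step 1 — g * L = 9.81 * 142.6 = 1398.906
Step 2 — sqrt(g * L) = sqrt(1398.906) = 37.401952
Step 3 — Fn = 14.5 / 37.401952 ≈ 0.38768 (5 s.f.)

0.38768


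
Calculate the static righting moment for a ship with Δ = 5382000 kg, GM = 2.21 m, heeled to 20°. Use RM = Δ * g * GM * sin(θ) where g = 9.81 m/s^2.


Formula: GZ = GM * sin(theta); RM = disp * g * GZ
Step 1 — GZ = 2.21 * sin(20°) = 2.21 * 0.34202 = 0.755864 m
Step 2 — RM = 5382000 * 9.81 * 0.755864 ≈ 39908000 N·m (5 s.f.)

39908000 N·m


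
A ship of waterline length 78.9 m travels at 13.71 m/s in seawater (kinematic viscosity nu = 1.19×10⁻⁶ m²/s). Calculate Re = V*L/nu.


Formula: Re = V * L / nu
Step 1 — V * L = 13.71 * 78.9 = 1081.719 m^2/s
Step 2 — Re = 1081.719 / 1.19e-6 = 9.09e+08

9.09e+08


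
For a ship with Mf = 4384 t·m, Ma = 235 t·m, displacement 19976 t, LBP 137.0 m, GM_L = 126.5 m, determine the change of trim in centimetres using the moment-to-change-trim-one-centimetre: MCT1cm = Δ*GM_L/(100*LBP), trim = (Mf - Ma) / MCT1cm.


Formula: net trimming moment = Mf - Ma; MCT1cm = Δ*GM_L/(100*LBP); trim = net moment / MCT1cm
Step 1 — net trimming moment = 4384 - 235 = 4149 t·m
Step 2 — MCT1cm = 19976 * 126.5 / (100 * 137.0) = 184.4499 t·m/cm
Step 3 — trim = 4149 / 184.4499 ≈ 22.494 cm (5 s.f.)

22.494 cm


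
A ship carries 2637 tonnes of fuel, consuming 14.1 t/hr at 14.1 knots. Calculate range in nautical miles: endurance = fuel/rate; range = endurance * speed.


Formula: endurance = fuel / rate; range = endurance * speed
Step 1 — endurance = 2637 / 14.1 = 187.0213 hours
Step 2 — range = 187.0213 * 14.1 ≈ 2637.0 nautical miles (5 s.f.)

2637.0 NM


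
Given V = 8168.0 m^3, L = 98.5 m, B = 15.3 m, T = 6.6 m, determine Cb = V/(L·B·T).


Formula: Cb = V / (L * B * T)
Step 1 — L * B * T = 98.5 * 15.3 * 6.6 = 9946.53 m^3
Step 2 — Cb = 8168.0 / 9946.53 ≈ 0.82119 (5 s.f.)

0.82119


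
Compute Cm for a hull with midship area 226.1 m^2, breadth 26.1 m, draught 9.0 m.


Formula: Cm = Am / (B * T)
Step 1 — B * T = 26.1 * 9.0 = 234.9 m^2
Step 2 — Cm = 226.1 / 234.9 ≈ 0.96254 (5 s.f.)

0.96254


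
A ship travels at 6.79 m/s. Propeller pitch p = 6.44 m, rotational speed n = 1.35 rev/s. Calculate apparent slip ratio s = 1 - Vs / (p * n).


Formula: s = 1 - Vs / (p * n)
Step 1 — p * n = 6.44 * 1.35 = 8.694
Step 2 — Vs / (p*n) = 6.79 / 8.694 = 0.780998 (6 d.p.)
Step 3 — s = 1 - 0.780998 = 0.219002

0.219002


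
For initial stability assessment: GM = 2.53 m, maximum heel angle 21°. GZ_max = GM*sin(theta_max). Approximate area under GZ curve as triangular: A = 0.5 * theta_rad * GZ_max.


Formula: GZ_max = GM * sin(theta); Area = 0.5 * theta_rad * GZ_max
Step 1 — GZ_max = 2.53 * sin(21°) = 2.53 * 0.358368 = 0.906671 m
Step 2 — theta_rad = 21 * pi/180 = 0.366519 rad
Step 3 — Area = 0.5 * 0.366519 * 0.906671 ≈ 0.16616 m·rad (5 s.f.)

0.16616 m·rad


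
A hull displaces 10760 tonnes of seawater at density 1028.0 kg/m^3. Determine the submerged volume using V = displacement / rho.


Formula: V = mass / rho
Step 1 — convert tonnes to kg: 10760 t * 1000 = 10760000 kg
Step 2 — V = 10760000 / 1028.0 ≈ 10467 m^3 (5 s.f.)

10467 m^3


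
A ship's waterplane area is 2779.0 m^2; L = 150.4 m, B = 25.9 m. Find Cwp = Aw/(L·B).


Formula: Cwp = Aw / (L * B)
Step 1 — L * B = 150.4 * 25.9 = 3895.36 m^2
Step 2 — Cwp = 2779.0 / 3895.36 ≈ 0.71341 (5 s.f.)

0.71341


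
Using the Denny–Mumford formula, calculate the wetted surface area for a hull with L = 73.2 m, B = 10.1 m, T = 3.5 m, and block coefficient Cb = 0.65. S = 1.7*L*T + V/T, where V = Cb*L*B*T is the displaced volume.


Formula: S = 1.7*L*T + V/T with V = Cb*L*B*T, i.e. S = L * (1.7*T + Cb*B)
Step 1 — 1.7*T = 1.7 * 3.5 = 5.95 m
Step 2 — Cb*B = 0.65 * 10.1 = 6.565 m
Step 3 — 1.7*T + Cb*B = 5.95 + 6.565 = 12.515 m
Step 4 — S = 73.2 * 12.515 ≈ 916.10 m^2 (5 s.f.)

916.10 m^2


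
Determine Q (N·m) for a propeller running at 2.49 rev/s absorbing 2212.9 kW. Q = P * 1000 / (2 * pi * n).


Formula: Q = P_W / (2 * pi * n)
Step 1 — P_W = 2212.9 kW * 1000 = 2212900.0 W
Step 2 — 2 * pi * n = 2 * pi * 2.49 = 15.645131
Step 3 — Q = 2212900.0 / 15.645131 ≈ 141440 N·m (5 s.f.)

141440 N·m


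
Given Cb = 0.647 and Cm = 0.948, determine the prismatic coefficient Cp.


Formula: Cp = Cb / Cm
Substituting: Cp = 0.647 / 0.948
Result: Cp ≈ 0.68249 (5 s.f.)

0.68249


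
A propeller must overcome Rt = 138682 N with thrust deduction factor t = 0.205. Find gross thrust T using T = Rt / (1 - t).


Formula: T = Rt / (1 - t)
Step 1 — (1 - t) = 1 - 0.205 = 0.795
Step 2 — T = 138682 / 0.795 ≈ 174440 N (5 s.f.)

174440 N


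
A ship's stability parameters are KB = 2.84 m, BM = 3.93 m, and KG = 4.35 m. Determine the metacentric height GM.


Formula: GM = KB + BM - KG
Step 1 — KM = KB + BM = 2.84 + 3.93 = 6.77 m
Step 2 — GM = KM - KG = 6.77 - 4.35 = 2.42 m

2.42 m


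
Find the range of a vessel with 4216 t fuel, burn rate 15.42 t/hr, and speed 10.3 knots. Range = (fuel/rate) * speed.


Formula: endurance = fuel / rate; range = endurance * speed
Step 1 — endurance = 4216 / 15.42 = 273.4112 hours
Step 2 — range = 273.4112 * 10.3 ≈ 2816.1 nautical miles (5 s.f.)

2816.1 NM


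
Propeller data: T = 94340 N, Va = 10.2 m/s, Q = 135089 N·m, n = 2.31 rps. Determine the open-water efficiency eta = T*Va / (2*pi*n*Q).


Formula: eta = T * Va / (2 * pi * n * Q)
Step 1 — numerator = T * Va = 94340 * 10.2 = 962268.0
Step 2 — 2 * pi * n = 2 * pi * 2.31 = 14.514158
Step 3 — denominator = 14.514158 * 135089 = 1960703.09
Step 4 — eta = 962268.0 / 1960703.09 ≈ 0.49078 (5 s.f.)

0.49078


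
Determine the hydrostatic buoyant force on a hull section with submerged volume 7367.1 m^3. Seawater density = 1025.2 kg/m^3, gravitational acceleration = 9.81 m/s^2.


Formula: Fb = rho * g * V
Substituting: Fb = 1025.2 * 9.81 * 7367.1
Intermediate: 1025.2 * 9.81 = 10057.212
Result: Fb = 10057.212 * 7367.1 ≈ 74092000 N (5 s.f.)

74092000 N


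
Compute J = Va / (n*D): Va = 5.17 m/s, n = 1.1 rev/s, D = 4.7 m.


Formula: J = Va / (n * D)
Step 1 — n * D = 1.1 * 4.7 = 5.17
Step 2 — J = 5.17 / 5.17 ≈ 1.0000 (5 s.f.)

1.0000


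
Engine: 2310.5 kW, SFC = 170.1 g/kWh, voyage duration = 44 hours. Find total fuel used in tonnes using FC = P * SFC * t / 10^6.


Formula: FC (tonnes) = P * SFC * t / 1,000,000
Step 1 — P * SFC * t = 2310.5 * 170.1 * 44 = 17292706.2 g
Step 2 — FC (tonnes) = 17292706.2 / 1,000,000 ≈ 17.293 tonnes (5 s.f.)

17.293 tonnes


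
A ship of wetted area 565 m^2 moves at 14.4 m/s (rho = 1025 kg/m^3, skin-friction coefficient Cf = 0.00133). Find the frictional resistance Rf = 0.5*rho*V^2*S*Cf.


Formula: Rf = 0.5 * rho * V^2 * S * Cf
Step 1 — V^2 = 14.4^2 = 207.36
Step 2 — 0.5 * rho * V^2 = 0.5 * 1025 * 207.36 = 106272.0
Step 3 — Rf = 106272.0 * 565 * 0.00133 ≈ 79858 N (5 s.f.)

79858 N


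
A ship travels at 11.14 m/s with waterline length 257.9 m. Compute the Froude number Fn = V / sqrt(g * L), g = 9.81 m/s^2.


Formula: Fn = V / sqrt(g * L)
Step 1 — g * L = 9.81 * 257.9 = 2529.999
Step 2 — sqrt(g * L) = sqrt(2529.999) = 50.299095
Step 3 — Fn = 11.14 / 50.299095 ≈ 0.22148 (5 s.f.)

0.22148


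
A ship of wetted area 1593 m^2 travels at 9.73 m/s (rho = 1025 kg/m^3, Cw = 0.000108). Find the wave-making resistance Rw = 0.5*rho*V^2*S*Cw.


Formula: Rw = 0.5 * rho * V^2 * S * Cw
Step 1 — V^2 = 9.73^2 = 94.6729
Step 2 — 0.5 * rho * V^2 = 0.5 * 1025 * 94.6729 = 48519.86125
Step 3 — Rw = 48519.86125 * 1593 * 0.000108 ≈ 8347.6 N (5 s.f.)

8347.6 N


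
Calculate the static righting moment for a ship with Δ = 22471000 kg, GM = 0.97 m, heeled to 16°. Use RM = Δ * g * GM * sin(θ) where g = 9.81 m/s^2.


Formula: GZ = GM * sin(theta); RM = disp * g * GZ
Step 1 — GZ = 0.97 * sin(16°) = 0.97 * 0.275637 = 0.267368 m
Step 2 — RM = 22471000 * 9.81 * 0.267368 ≈ 58939000 N·m (5 s.f.)

58939000 N·m


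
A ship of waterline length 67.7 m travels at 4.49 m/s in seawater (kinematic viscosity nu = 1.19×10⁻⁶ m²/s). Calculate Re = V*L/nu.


Formula: Re = V * L / nu
Step 1 — V * L = 4.49 * 67.7 = 303.973 m^2/s
Step 2 — Re = 303.973 / 1.19e-6 = 2.55e+08

2.55e+08


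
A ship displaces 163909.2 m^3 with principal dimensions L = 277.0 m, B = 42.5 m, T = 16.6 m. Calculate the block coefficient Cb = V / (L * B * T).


Formula: Cb = V / (L * B * T)
Step 1 — L * B * T = 277.0 * 42.5 * 16.6 = 195423.5 m^3
Step 2 — Cb = 163909.2 / 195423.5 ≈ 0.83874 (5 s.f.)

0.83874


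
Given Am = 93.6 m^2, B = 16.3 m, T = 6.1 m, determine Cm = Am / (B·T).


Formula: Cm = Am / (B * T)
Step 1 — B * T = 16.3 * 6.1 = 99.43 m^2
Step 2 — Cm = 93.6 / 99.43 ≈ 0.94137 (5 s.f.)

0.94137


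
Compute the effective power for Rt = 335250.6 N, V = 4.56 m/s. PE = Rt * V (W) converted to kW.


Formula: PE = Rt * V / 1000 (kW)
Step 1 — PE (W) = 335250.6 * 4.56 = 1528742.736 W
Step 2 — PE (kW) = 1528742.736 / 1000 ≈ 1528.7 kW (5 s.f.)

1528.7 kW


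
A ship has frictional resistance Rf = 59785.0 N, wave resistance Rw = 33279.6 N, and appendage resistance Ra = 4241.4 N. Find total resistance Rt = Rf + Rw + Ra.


Formula: Rt = Rf + Rw + Ra
Substituting: Rt = 59785.0 + 33279.6 + 4241.4
Result: Rt = 97306.0 N

97306.0 N


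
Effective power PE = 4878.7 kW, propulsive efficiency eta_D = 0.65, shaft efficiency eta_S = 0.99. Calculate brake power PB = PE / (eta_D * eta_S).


Formula: PB = PE / (eta_D * eta_S)
Step 1 — combined efficiency = eta_D * eta_S = 0.65 * 0.99 = 0.6435
Step 2 — PB = 4878.7 / 0.6435 ≈ 7581.5 kW (5 s.f.)

7581.5 kW


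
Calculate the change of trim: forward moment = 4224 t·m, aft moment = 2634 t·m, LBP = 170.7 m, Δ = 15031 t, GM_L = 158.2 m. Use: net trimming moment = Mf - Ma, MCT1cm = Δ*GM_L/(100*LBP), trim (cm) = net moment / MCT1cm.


Formula: net trimming moment = Mf - Ma; MCT1cm = Δ*GM_L/(100*LBP); trim = net moment / MCT1cm
Step 1 — net trimming moment = 4224 - 2634 = 1590 t·m
Step 2 — MCT1cm = 15031 * 158.2 / (100 * 170.7) = 139.3031 t·m/cm
Step 3 — trim = 1590 / 139.3031 ≈ 11.414 cm (5 s.f.)

11.414 cm


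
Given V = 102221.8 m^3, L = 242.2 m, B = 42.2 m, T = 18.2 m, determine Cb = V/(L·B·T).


Formula: Cb = V / (L * B * T)
Step 1 — L * B * T = 242.2 * 42.2 * 18.2 = 186019.288 m^3
Step 2 — Cb = 102221.8 / 186019.288 ≈ 0.54952 (5 s.f.)

0.54952


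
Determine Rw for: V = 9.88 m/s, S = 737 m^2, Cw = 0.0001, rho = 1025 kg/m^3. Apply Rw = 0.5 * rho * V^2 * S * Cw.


Formula: Rw = 0.5 * rho * V^2 * S * Cw
Step 1 — V^2 = 9.88^2 = 97.6144
Step 2 — 0.5 * rho * V^2 = 0.5 * 1025 * 97.6144 = 50027.38
Step 3 — Rw = 50027.38 * 737 * 0.0001 ≈ 3687.0 N (5 s.f.)

3687.0 N


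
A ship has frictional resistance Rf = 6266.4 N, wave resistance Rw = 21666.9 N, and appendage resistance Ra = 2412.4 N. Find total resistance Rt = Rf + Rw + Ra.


Formula: Rt = Rf + Rw + Ra
Substituting: Rt = 6266.4 + 21666.9 + 2412.4
Result: Rt = 30345.7 N

30345.7 N


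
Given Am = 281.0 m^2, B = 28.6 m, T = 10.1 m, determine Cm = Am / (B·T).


Formula: Cm = Am / (B * T)
Step 1 — B * T = 28.6 * 10.1 = 288.86 m^2
Step 2 — Cm = 281.0 / 288.86 ≈ 0.97279 (5 s.f.)

0.97279


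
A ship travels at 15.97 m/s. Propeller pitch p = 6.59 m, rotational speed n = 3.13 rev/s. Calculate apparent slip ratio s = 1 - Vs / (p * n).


Formula: s = 1 - Vs / (p * n)
Step 1 — p * n = 6.59 * 3.13 = 20.6267
Step 2 — Vs / (p*n) = 15.97 / 20.6267 = 0.774239 (6 d.p.)
Step 3 — s = 1 - 0.774239 = 0.225761

0.225761


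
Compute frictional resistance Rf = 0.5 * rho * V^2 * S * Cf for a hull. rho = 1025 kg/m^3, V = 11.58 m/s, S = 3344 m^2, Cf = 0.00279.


Formula: Rf = 0.5 * rho * V^2 * S * Cf
Step 1 — V^2 = 11.58^2 = 134.0964
Step 2 — 0.5 * rho * V^2 = 0.5 * 1025 * 134.0964 = 68724.405
Step 3 — Rf = 68724.405 * 3344 * 0.00279 ≈ 641180 N (5 s.f.)

641180 N


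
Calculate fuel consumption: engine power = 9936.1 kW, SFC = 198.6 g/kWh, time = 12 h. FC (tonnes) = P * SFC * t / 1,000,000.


Formula: FC (tonnes) = P * SFC * t / 1,000,000
Step 1 — P * SFC * t = 9936.1 * 198.6 * 12 = 23679713.52 g
Step 2 — FC (tonnes) = 23679713.52 / 1,000,000 ≈ 23.680 tonnes (5 s.f.)

23.680 tonnes


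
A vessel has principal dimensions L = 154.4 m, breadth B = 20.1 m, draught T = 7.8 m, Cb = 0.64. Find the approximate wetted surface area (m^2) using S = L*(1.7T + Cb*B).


Formula: S = 1.7*L*T + V/T with V = Cb*L*B*T, i.e. S = L * (1.7*T + Cb*B)
Step 1 — 1.7*T = 1.7 * 7.8 = 13.26 m
Step 2 — Cb*B = 0.64 * 20.1 = 12.864 m
Step 3 — 1.7*T + Cb*B = 13.26 + 12.864 = 26.124 m
Step 4 — S = 154.4 * 26.124 ≈ 4033.5 m^2 (5 s.f.)

4033.5 m^2
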